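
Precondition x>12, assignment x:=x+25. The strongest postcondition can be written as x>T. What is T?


Formula: sp(P, x:=E) = exists old_x. (x = E[old_x/x]) AND P[old_x/x] (old_x is the value of x before the assignment; eliminate old_x by solving x = E[old_x/x] for old_x)
Step 1: Precondition P: x>12, i.e. old_x > 12
Step 2: Assignment gives x = old_x + 25, so old_x = x - 25
Step 3: Substitute into P: x - 25 > 12
Step 4: Simplify: x > 12+25 = 37

37


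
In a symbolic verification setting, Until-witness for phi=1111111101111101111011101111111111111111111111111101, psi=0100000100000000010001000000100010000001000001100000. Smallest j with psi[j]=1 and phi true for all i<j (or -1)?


(phi U psi) at 0: need smallest j with psi[j]=1 and phi[i]=1 for all i in [0,j).
Scan from step 0:
  step 0: phi=1, psi=0 -> continue
  step 1: psi=1 and phi held for [0,1) -> witness found
Witness step = 1

1


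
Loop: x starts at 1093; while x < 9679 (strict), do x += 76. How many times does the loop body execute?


Step 1: x goes from 1093 toward 9679 by 76; the body runs while x<9679, so iterations = ceil((bound-start)/step)
Step 2: Distance=8586
Step 3: ceil(8586/76)=113

113


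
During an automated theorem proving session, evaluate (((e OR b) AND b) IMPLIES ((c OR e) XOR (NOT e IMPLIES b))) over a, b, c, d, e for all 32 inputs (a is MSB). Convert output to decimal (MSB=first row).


Formula: (((e OR b) AND b) IMPLIES ((c OR e) XOR (NOT e IMPLIES b))) over a, b, c, d, e (32 rows)
Evaluate each row (bits = a,b,c,d,e, MSB first):
  row 0 [00000]: (((0 OR 0) AND 0) IMPLIES ((0 OR 0) XOR (NOT 0 IMPLIES 0))) -> 1
  row 1 [00001]: (((1 OR 0) AND 0) IMPLIES ((0 OR 1) XOR (NOT 1 IMPLIES 0))) -> 1
  row 2 [00010]: (((0 OR 0) AND 0) IMPLIES ((0 OR 0) XOR (NOT 0 IMPLIES 0))) -> 1
  row 3 [00011]: (((1 OR 0) AND 0) IMPLIES ((0 OR 1) XOR (NOT 1 IMPLIES 0))) -> 1
  row 4 [00100]: (((0 OR 0) AND 0) IMPLIES ((1 OR 0) XOR (NOT 0 IMPLIES 0))) -> 1
  row 5 [00101]: (((1 OR 0) AND 0) IMPLIES ((1 OR 1) XOR (NOT 1 IMPLIES 0))) -> 1
  row 6 [00110]: (((0 OR 0) AND 0) IMPLIES ((1 OR 0) XOR (NOT 0 IMPLIES 0))) -> 1
  row 7 [00111]: (((1 OR 0) AND 0) IMPLIES ((1 OR 1) XOR (NOT 1 IMPLIES 0))) -> 1
  row 8 [01000]: (((0 OR 1) AND 1) IMPLIES ((0 OR 0) XOR (NOT 0 IMPLIES 1))) -> 1
  row 9 [01001]: (((1 OR 1) AND 1) IMPLIES ((0 OR 1) XOR (NOT 1 IMPLIES 1))) -> 0
  row 10 [01010]: (((0 OR 1) AND 1) IMPLIES ((0 OR 0) XOR (NOT 0 IMPLIES 1))) -> 1
  row 11 [01011]: (((1 OR 1) AND 1) IMPLIES ((0 OR 1) XOR (NOT 1 IMPLIES 1))) -> 0
  row 12 [01100]: (((0 OR 1) AND 1) IMPLIES ((1 OR 0) XOR (NOT 0 IMPLIES 1))) -> 0
  row 13 [01101]: (((1 OR 1) AND 1) IMPLIES ((1 OR 1) XOR (NOT 1 IMPLIES 1))) -> 0
  row 14 [01110]: (((0 OR 1) AND 1) IMPLIES ((1 OR 0) XOR (NOT 0 IMPLIES 1))) -> 0
  row 15 [01111]: (((1 OR 1) AND 1) IMPLIES ((1 OR 1) XOR (NOT 1 IMPLIES 1))) -> 0
  row 16 [10000]: (((0 OR 0) AND 0) IMPLIES ((0 OR 0) XOR (NOT 0 IMPLIES 0))) -> 1
  row 17 [10001]: (((1 OR 0) AND 0) IMPLIES ((0 OR 1) XOR (NOT 1 IMPLIES 0))) -> 1
  row 18 [10010]: (((0 OR 0) AND 0) IMPLIES ((0 OR 0) XOR (NOT 0 IMPLIES 0))) -> 1
  row 19 [10011]: (((1 OR 0) AND 0) IMPLIES ((0 OR 1) XOR (NOT 1 IMPLIES 0))) -> 1
  row 20 [10100]: (((0 OR 0) AND 0) IMPLIES ((1 OR 0) XOR (NOT 0 IMPLIES 0))) -> 1
  row 21 [10101]: (((1 OR 0) AND 0) IMPLIES ((1 OR 1) XOR (NOT 1 IMPLIES 0))) -> 1
  row 22 [10110]: (((0 OR 0) AND 0) IMPLIES ((1 OR 0) XOR (NOT 0 IMPLIES 0))) -> 1
  row 23 [10111]: (((1 OR 0) AND 0) IMPLIES ((1 OR 1) XOR (NOT 1 IMPLIES 0))) -> 1
  row 24 [11000]: (((0 OR 1) AND 1) IMPLIES ((0 OR 0) XOR (NOT 0 IMPLIES 1))) -> 1
  row 25 [11001]: (((1 OR 1) AND 1) IMPLIES ((0 OR 1) XOR (NOT 1 IMPLIES 1))) -> 0
  row 26 [11010]: (((0 OR 1) AND 1) IMPLIES ((0 OR 0) XOR (NOT 0 IMPLIES 1))) -> 1
  row 27 [11011]: (((1 OR 1) AND 1) IMPLIES ((0 OR 1) XOR (NOT 1 IMPLIES 1))) -> 0
  row 28 [11100]: (((0 OR 1) AND 1) IMPLIES ((1 OR 0) XOR (NOT 0 IMPLIES 1))) -> 0
  row 29 [11101]: (((1 OR 1) AND 1) IMPLIES ((1 OR 1) XOR (NOT 1 IMPLIES 1))) -> 0
  row 30 [11110]: (((0 OR 1) AND 1) IMPLIES ((1 OR 0) XOR (NOT 0 IMPLIES 1))) -> 0
  row 31 [11111]: (((1 OR 1) AND 1) IMPLIES ((1 OR 1) XOR (NOT 1 IMPLIES 1))) -> 0
Full result column, 4 rows per line (a,b,c fixed per line; d,e runs 00..11 left to right):
  rows 0-3 [a,b,c=000]: 1111  = hex F
  rows 4-7 [a,b,c=001]: 1111  = hex F
  rows 8-11 [a,b,c=010]: 1010  = hex A
  rows 12-15 [a,b,c=011]: 0000  = hex 0
  rows 16-19 [a,b,c=100]: 1111  = hex F
  rows 20-23 [a,b,c=101]: 1111  = hex F
  rows 24-27 [a,b,c=110]: 1010  = hex A
  rows 28-31 [a,b,c=111]: 0000  = hex 0
Output column (row 0 .. row 31) = 11111111101000001111111110100000
Output column grouped in 4s = 1111 1111 1010 0000 1111 1111 1010 0000 = 0xFFA0FFA0
Convert to decimal digit by digit (value = value*16 + digit):
  F -> 15
  15*16 + 15 (F) = 255
  255*16 + 10 (A) = 4090
  4090*16 + 0 = 65440
  65440*16 + 15 (F) = 1047055
  1047055*16 + 15 (F) = 16752895
  16752895*16 + 10 (A) = 268046330
  268046330*16 + 0 = 4288741280
Decimal = 4288741280

4288741280


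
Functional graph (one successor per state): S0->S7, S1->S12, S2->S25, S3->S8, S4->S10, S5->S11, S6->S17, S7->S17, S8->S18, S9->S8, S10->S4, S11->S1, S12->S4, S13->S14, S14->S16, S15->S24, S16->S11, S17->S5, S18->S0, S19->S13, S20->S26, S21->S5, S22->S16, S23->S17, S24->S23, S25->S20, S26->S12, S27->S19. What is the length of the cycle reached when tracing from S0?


Trace from S0 until a state repeats:
  S0 -> S7 -> S17 -> S5 -> S11 -> S1 -> S12 -> S4 -> S10 -> S4
S4 first seen at step 7, revisited at step 9.
Cycle length = 9 - 7 = 2

2


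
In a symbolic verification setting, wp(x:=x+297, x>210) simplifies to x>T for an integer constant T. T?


Formula: wp(x:=E, P) = P[E/x] (substitute E for x in postcondition)
Step 1: Postcondition: x>210
Step 2: Substitute x+297 for x: x+297>210
Step 3: Solve for x: x > 210-297 = -87

-87


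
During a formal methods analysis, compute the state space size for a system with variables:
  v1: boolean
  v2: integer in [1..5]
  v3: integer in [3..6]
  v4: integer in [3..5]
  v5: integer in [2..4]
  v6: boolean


State space = product of domain sizes of all variables.
Domain sizes:
  v1 (boolean): 2
  v2 (integer in [1..5]): 5
  v3 (integer in [3..6]): 4
  v4 (integer in [3..5]): 3
  v5 (integer in [2..4]): 3
  v6 (boolean): 2
Product = 2 * 5 * 4 * 3 * 3 * 2 = 720

720


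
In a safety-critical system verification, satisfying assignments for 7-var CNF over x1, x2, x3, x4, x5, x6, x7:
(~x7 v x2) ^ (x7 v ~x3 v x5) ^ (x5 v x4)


CNF with 3 clauses over 7 vars (128 assignments).
An assignment satisfies CNF iff every clause has >=1 true literal.
Check each row (bits = x1,x2,x3,x4,x5,x6,x7; clause T/F shown):
  row 0 [0000000]: clauses=TTF -> 0
  row 1 [0000001]: clauses=FTF -> 0
  row 2 [0000010]: clauses=TTF -> 0
  row 3 [0000011]: clauses=FTF -> 0
  row 4 [0000100]: clauses=TTT -> 1
  (every remaining row is evaluated the same way; all 128 results are listed next)
Full result column, 8 rows per line (x1,x2,x3,x4 fixed per line; x5,x6,x7 runs 000..111 left to right):
  rows 0-7 [x1,x2,x3,x4=0000]: 00001010  (ones: 2)
  rows 8-15 [x1,x2,x3,x4=0001]: 10101010  (ones: 4)
  rows 16-23 [x1,x2,x3,x4=0010]: 00001010  (ones: 2)
  rows 24-31 [x1,x2,x3,x4=0011]: 00001010  (ones: 2)
  rows 32-39 [x1,x2,x3,x4=0100]: 00001111  (ones: 4)
  rows 40-47 [x1,x2,x3,x4=0101]: 11111111  (ones: 8)
  rows 48-55 [x1,x2,x3,x4=0110]: 00001111  (ones: 4)
  rows 56-63 [x1,x2,x3,x4=0111]: 01011111  (ones: 6)
  rows 64-71 [x1,x2,x3,x4=1000]: 00001010  (ones: 2)
  rows 72-79 [x1,x2,x3,x4=1001]: 10101010  (ones: 4)
  rows 80-87 [x1,x2,x3,x4=1010]: 00001010  (ones: 2)
  rows 88-95 [x1,x2,x3,x4=1011]: 00001010  (ones: 2)
  rows 96-103 [x1,x2,x3,x4=1100]: 00001111  (ones: 4)
  rows 104-111 [x1,x2,x3,x4=1101]: 11111111  (ones: 8)
  rows 112-119 [x1,x2,x3,x4=1110]: 00001111  (ones: 4)
  rows 120-127 [x1,x2,x3,x4=1111]: 01011111  (ones: 6)
Satisfying assignments = 2+4+2+2+4+8+4+6+2+4+2+2+4+8+4+6 = 64

64


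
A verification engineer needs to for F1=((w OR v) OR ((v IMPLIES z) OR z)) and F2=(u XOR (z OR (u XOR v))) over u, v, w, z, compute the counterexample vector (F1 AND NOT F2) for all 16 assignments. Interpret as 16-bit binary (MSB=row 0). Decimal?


F1 = ((w OR v) OR ((v IMPLIES z) OR z))
F2 = (u XOR (z OR (u XOR v)))
Counterexample to F1=>F2 is where F1=1 and F2=0.
Evaluate each row (bits = u,v,w,z, MSB first):
  row 0 [0000]: F1=1 F2=0 -> F1&~F2 -> 1
  row 1 [0001]: F1=1 F2=1 -> F1&~F2 -> 0
  row 2 [0010]: F1=1 F2=0 -> F1&~F2 -> 1
  row 3 [0011]: F1=1 F2=1 -> F1&~F2 -> 0
  row 4 [0100]: F1=1 F2=1 -> F1&~F2 -> 0
  row 5 [0101]: F1=1 F2=1 -> F1&~F2 -> 0
  row 6 [0110]: F1=1 F2=1 -> F1&~F2 -> 0
  row 7 [0111]: F1=1 F2=1 -> F1&~F2 -> 0
  row 8 [1000]: F1=1 F2=0 -> F1&~F2 -> 1
  row 9 [1001]: F1=1 F2=0 -> F1&~F2 -> 1
  row 10 [1010]: F1=1 F2=0 -> F1&~F2 -> 1
  row 11 [1011]: F1=1 F2=0 -> F1&~F2 -> 1
  row 12 [1100]: F1=1 F2=1 -> F1&~F2 -> 0
  row 13 [1101]: F1=1 F2=0 -> F1&~F2 -> 1
  row 14 [1110]: F1=1 F2=1 -> F1&~F2 -> 0
  row 15 [1111]: F1=1 F2=0 -> F1&~F2 -> 1
Full result column, 4 rows per line (u,v fixed per line; w,z runs 00..11 left to right):
  rows 0-3 [u,v=00]: 1010  = hex A
  rows 4-7 [u,v=01]: 0000  = hex 0
  rows 8-11 [u,v=10]: 1111  = hex F
  rows 12-15 [u,v=11]: 0101  = hex 5
Counterexample vector (row 0 .. row 15) = 1010000011110101
Output column grouped in 4s = 1010 0000 1111 0101 = 0xA0F5
Convert to decimal digit by digit (value = value*16 + digit):
  A -> 10
  10*16 + 0 = 160
  160*16 + 15 (F) = 2575
  2575*16 + 5 = 41205
Decimal = 41205

41205


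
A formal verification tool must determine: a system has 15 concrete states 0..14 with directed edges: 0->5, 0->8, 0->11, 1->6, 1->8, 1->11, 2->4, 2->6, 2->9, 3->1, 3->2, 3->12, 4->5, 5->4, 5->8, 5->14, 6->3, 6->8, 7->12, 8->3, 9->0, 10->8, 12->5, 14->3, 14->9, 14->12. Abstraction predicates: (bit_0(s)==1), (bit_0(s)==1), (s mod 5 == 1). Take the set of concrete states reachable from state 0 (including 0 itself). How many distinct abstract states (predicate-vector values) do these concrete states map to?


BFS from 0:
Concrete reachable: {0, 1, 2, 3, 4, 5, 6, 8, 9, 11, 12, 14}
Abstract via predicates (bit_0(s)==1), (bit_0(s)==1), (s mod 5 == 1):
  (0,0,0) <- {0, 2, 4, 8, 12, 14}
  (0,0,1) <- {6}
  (1,1,0) <- {3, 5, 9}
  (1,1,1) <- {1, 11}
Distinct abstract states = 4

4


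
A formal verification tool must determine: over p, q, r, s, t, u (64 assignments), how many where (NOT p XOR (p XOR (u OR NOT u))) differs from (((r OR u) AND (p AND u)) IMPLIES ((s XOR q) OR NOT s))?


F1 = (NOT p XOR (p XOR (u OR NOT u)))
F2 = (((r OR u) AND (p AND u)) IMPLIES ((s XOR q) OR NOT s))
Evaluate both on each of 64 rows (bits = p,q,r,s,t,u):
  row 0 [000000]: F1=0 F2=1 (differ) -> 1
  row 1 [000001]: F1=0 F2=1 (differ) -> 1
  row 2 [000010]: F1=0 F2=1 (differ) -> 1
  row 3 [000011]: F1=0 F2=1 (differ) -> 1
  row 4 [000100]: F1=0 F2=1 (differ) -> 1
  (every remaining row is evaluated the same way; all 64 results are listed next)
Full result column, 8 rows per line (p,q,r fixed per line; s,t,u runs 000..111 left to right):
  rows 0-7 [p,q,r=000]: 11111111  (ones: 8)
  rows 8-15 [p,q,r=001]: 11111111  (ones: 8)
  rows 16-23 [p,q,r=010]: 11111111  (ones: 8)
  rows 24-31 [p,q,r=011]: 11111111  (ones: 8)
  rows 32-39 [p,q,r=100]: 11111111  (ones: 8)
  rows 40-47 [p,q,r=101]: 11111111  (ones: 8)
  rows 48-55 [p,q,r=110]: 11111010  (ones: 6)
  rows 56-63 [p,q,r=111]: 11111010  (ones: 6)
Disagreements = 8+8+8+8+8+8+6+6 = 60

60


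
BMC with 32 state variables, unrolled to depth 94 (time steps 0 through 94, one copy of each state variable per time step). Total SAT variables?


BMC unrolls to depth k, creating one copy of each state var for steps 0..k.
Step count = 94 + 1 = 95 (steps 0 through 94)
Vars per step = 32
Total = 32 * 95 = 3040

3040


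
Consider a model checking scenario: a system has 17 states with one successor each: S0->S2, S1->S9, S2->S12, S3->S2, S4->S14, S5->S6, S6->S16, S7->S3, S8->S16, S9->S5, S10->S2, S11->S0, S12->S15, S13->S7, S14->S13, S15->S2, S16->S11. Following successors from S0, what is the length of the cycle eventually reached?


Trace from S0 until a state repeats:
  S0 -> S2 -> S12 -> S15 -> S2
S2 first seen at step 1, revisited at step 4.
Cycle length = 4 - 1 = 3

3


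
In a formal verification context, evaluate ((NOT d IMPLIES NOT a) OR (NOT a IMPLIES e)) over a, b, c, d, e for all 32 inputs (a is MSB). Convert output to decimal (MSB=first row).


Formula: ((NOT d IMPLIES NOT a) OR (NOT a IMPLIES e)) over a, b, c, d, e (32 rows)
Evaluate each row (bits = a,b,c,d,e, MSB first):
  row 0 [00000]: ((NOT 0 IMPLIES NOT 0) OR (NOT 0 IMPLIES 0)) -> 1
  row 1 [00001]: ((NOT 0 IMPLIES NOT 0) OR (NOT 0 IMPLIES 1)) -> 1
  row 2 [00010]: ((NOT 1 IMPLIES NOT 0) OR (NOT 0 IMPLIES 0)) -> 1
  row 3 [00011]: ((NOT 1 IMPLIES NOT 0) OR (NOT 0 IMPLIES 1)) -> 1
  row 4 [00100]: ((NOT 0 IMPLIES NOT 0) OR (NOT 0 IMPLIES 0)) -> 1
  row 5 [00101]: ((NOT 0 IMPLIES NOT 0) OR (NOT 0 IMPLIES 1)) -> 1
  row 6 [00110]: ((NOT 1 IMPLIES NOT 0) OR (NOT 0 IMPLIES 0)) -> 1
  row 7 [00111]: ((NOT 1 IMPLIES NOT 0) OR (NOT 0 IMPLIES 1)) -> 1
  row 8 [01000]: ((NOT 0 IMPLIES NOT 0) OR (NOT 0 IMPLIES 0)) -> 1
  row 9 [01001]: ((NOT 0 IMPLIES NOT 0) OR (NOT 0 IMPLIES 1)) -> 1
  row 10 [01010]: ((NOT 1 IMPLIES NOT 0) OR (NOT 0 IMPLIES 0)) -> 1
  row 11 [01011]: ((NOT 1 IMPLIES NOT 0) OR (NOT 0 IMPLIES 1)) -> 1
  row 12 [01100]: ((NOT 0 IMPLIES NOT 0) OR (NOT 0 IMPLIES 0)) -> 1
  row 13 [01101]: ((NOT 0 IMPLIES NOT 0) OR (NOT 0 IMPLIES 1)) -> 1
  row 14 [01110]: ((NOT 1 IMPLIES NOT 0) OR (NOT 0 IMPLIES 0)) -> 1
  row 15 [01111]: ((NOT 1 IMPLIES NOT 0) OR (NOT 0 IMPLIES 1)) -> 1
  row 16 [10000]: ((NOT 0 IMPLIES NOT 1) OR (NOT 1 IMPLIES 0)) -> 1
  row 17 [10001]: ((NOT 0 IMPLIES NOT 1) OR (NOT 1 IMPLIES 1)) -> 1
  row 18 [10010]: ((NOT 1 IMPLIES NOT 1) OR (NOT 1 IMPLIES 0)) -> 1
  row 19 [10011]: ((NOT 1 IMPLIES NOT 1) OR (NOT 1 IMPLIES 1)) -> 1
  row 20 [10100]: ((NOT 0 IMPLIES NOT 1) OR (NOT 1 IMPLIES 0)) -> 1
  row 21 [10101]: ((NOT 0 IMPLIES NOT 1) OR (NOT 1 IMPLIES 1)) -> 1
  row 22 [10110]: ((NOT 1 IMPLIES NOT 1) OR (NOT 1 IMPLIES 0)) -> 1
  row 23 [10111]: ((NOT 1 IMPLIES NOT 1) OR (NOT 1 IMPLIES 1)) -> 1
  row 24 [11000]: ((NOT 0 IMPLIES NOT 1) OR (NOT 1 IMPLIES 0)) -> 1
  row 25 [11001]: ((NOT 0 IMPLIES NOT 1) OR (NOT 1 IMPLIES 1)) -> 1
  row 26 [11010]: ((NOT 1 IMPLIES NOT 1) OR (NOT 1 IMPLIES 0)) -> 1
  row 27 [11011]: ((NOT 1 IMPLIES NOT 1) OR (NOT 1 IMPLIES 1)) -> 1
  row 28 [11100]: ((NOT 0 IMPLIES NOT 1) OR (NOT 1 IMPLIES 0)) -> 1
  row 29 [11101]: ((NOT 0 IMPLIES NOT 1) OR (NOT 1 IMPLIES 1)) -> 1
  row 30 [11110]: ((NOT 1 IMPLIES NOT 1) OR (NOT 1 IMPLIES 0)) -> 1
  row 31 [11111]: ((NOT 1 IMPLIES NOT 1) OR (NOT 1 IMPLIES 1)) -> 1
Full result column, 4 rows per line (a,b,c fixed per line; d,e runs 00..11 left to right):
  rows 0-3 [a,b,c=000]: 1111  = hex F
  rows 4-7 [a,b,c=001]: 1111  = hex F
  rows 8-11 [a,b,c=010]: 1111  = hex F
  rows 12-15 [a,b,c=011]: 1111  = hex F
  rows 16-19 [a,b,c=100]: 1111  = hex F
  rows 20-23 [a,b,c=101]: 1111  = hex F
  rows 24-27 [a,b,c=110]: 1111  = hex F
  rows 28-31 [a,b,c=111]: 1111  = hex F
Output column (row 0 .. row 31) = 11111111111111111111111111111111
Output column grouped in 4s = 1111 1111 1111 1111 1111 1111 1111 1111 = 0xFFFFFFFF
Convert to decimal digit by digit (value = value*16 + digit):
  F -> 15
  15*16 + 15 (F) = 255
  255*16 + 15 (F) = 4095
  4095*16 + 15 (F) = 65535
  65535*16 + 15 (F) = 1048575
  1048575*16 + 15 (F) = 16777215
  16777215*16 + 15 (F) = 268435455
  268435455*16 + 15 (F) = 4294967295
Decimal = 4294967295

4294967295


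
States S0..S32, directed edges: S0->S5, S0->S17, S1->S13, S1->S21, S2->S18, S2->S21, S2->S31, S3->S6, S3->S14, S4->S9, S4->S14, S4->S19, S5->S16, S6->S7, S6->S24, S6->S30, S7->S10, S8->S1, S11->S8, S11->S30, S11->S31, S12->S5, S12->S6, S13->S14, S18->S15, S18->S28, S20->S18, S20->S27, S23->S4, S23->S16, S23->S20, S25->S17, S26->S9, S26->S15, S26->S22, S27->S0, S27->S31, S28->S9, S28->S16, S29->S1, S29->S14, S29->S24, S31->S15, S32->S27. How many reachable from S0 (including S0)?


BFS from S0:
  layer 0: {S0}
  layer 1: {S5, S17}
  layer 2: {S16}
Reachable set: {S0, S5, S16, S17}
Count = 4

4


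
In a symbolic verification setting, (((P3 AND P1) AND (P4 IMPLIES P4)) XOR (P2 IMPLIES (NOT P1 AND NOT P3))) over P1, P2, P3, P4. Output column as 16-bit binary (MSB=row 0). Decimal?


Formula: (((P3 AND P1) AND (P4 IMPLIES P4)) XOR (P2 IMPLIES (NOT P1 AND NOT P3))) over P1, P2, P3, P4 (16 rows)
Evaluate each row (bits = P1,P2,P3,P4, MSB first):
  row 0 [0000]: (((0 AND 0) AND (0 IMPLIES 0)) XOR (0 IMPLIES (NOT 0 AND NOT 0))) -> 1
  row 1 [0001]: (((0 AND 0) AND (1 IMPLIES 1)) XOR (0 IMPLIES (NOT 0 AND NOT 0))) -> 1
  row 2 [0010]: (((1 AND 0) AND (0 IMPLIES 0)) XOR (0 IMPLIES (NOT 0 AND NOT 1))) -> 1
  row 3 [0011]: (((1 AND 0) AND (1 IMPLIES 1)) XOR (0 IMPLIES (NOT 0 AND NOT 1))) -> 1
  row 4 [0100]: (((0 AND 0) AND (0 IMPLIES 0)) XOR (1 IMPLIES (NOT 0 AND NOT 0))) -> 1
  row 5 [0101]: (((0 AND 0) AND (1 IMPLIES 1)) XOR (1 IMPLIES (NOT 0 AND NOT 0))) -> 1
  row 6 [0110]: (((1 AND 0) AND (0 IMPLIES 0)) XOR (1 IMPLIES (NOT 0 AND NOT 1))) -> 0
  row 7 [0111]: (((1 AND 0) AND (1 IMPLIES 1)) XOR (1 IMPLIES (NOT 0 AND NOT 1))) -> 0
  row 8 [1000]: (((0 AND 1) AND (0 IMPLIES 0)) XOR (0 IMPLIES (NOT 1 AND NOT 0))) -> 1
  row 9 [1001]: (((0 AND 1) AND (1 IMPLIES 1)) XOR (0 IMPLIES (NOT 1 AND NOT 0))) -> 1
  row 10 [1010]: (((1 AND 1) AND (0 IMPLIES 0)) XOR (0 IMPLIES (NOT 1 AND NOT 1))) -> 0
  row 11 [1011]: (((1 AND 1) AND (1 IMPLIES 1)) XOR (0 IMPLIES (NOT 1 AND NOT 1))) -> 0
  row 12 [1100]: (((0 AND 1) AND (0 IMPLIES 0)) XOR (1 IMPLIES (NOT 1 AND NOT 0))) -> 0
  row 13 [1101]: (((0 AND 1) AND (1 IMPLIES 1)) XOR (1 IMPLIES (NOT 1 AND NOT 0))) -> 0
  row 14 [1110]: (((1 AND 1) AND (0 IMPLIES 0)) XOR (1 IMPLIES (NOT 1 AND NOT 1))) -> 1
  row 15 [1111]: (((1 AND 1) AND (1 IMPLIES 1)) XOR (1 IMPLIES (NOT 1 AND NOT 1))) -> 1
Full result column, 4 rows per line (P1,P2 fixed per line; P3,P4 runs 00..11 left to right):
  rows 0-3 [P1,P2=00]: 1111  = hex F
  rows 4-7 [P1,P2=01]: 1100  = hex C
  rows 8-11 [P1,P2=10]: 1100  = hex C
  rows 12-15 [P1,P2=11]: 0011  = hex 3
Output column (row 0 .. row 15) = 1111110011000011
Output column grouped in 4s = 1111 1100 1100 0011 = 0xFCC3
Convert to decimal digit by digit (value = value*16 + digit):
  F -> 15
  15*16 + 12 (C) = 252
  252*16 + 12 (C) = 4044
  4044*16 + 3 = 64707
Decimal = 64707

64707


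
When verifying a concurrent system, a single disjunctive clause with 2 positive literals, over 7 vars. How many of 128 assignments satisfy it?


Step 1: Total=2^7=128
Step 2: Unsat when all 2 false: 2^5=32
Step 3: Sat=128-32=96

96


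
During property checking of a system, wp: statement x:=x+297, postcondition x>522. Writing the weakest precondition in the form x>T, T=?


Formula: wp(x:=E, P) = P[E/x] (substitute E for x in postcondition)
Step 1: Postcondition: x>522
Step 2: Substitute x+297 for x: x+297>522
Step 3: Solve for x: x > 522-297 = 225

225


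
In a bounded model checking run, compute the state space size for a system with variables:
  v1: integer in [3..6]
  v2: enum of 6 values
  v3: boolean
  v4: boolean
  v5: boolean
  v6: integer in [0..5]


State space = product of domain sizes of all variables.
Domain sizes:
  v1 (integer in [3..6]): 4
  v2 (enum of 6 values): 6
  v3 (boolean): 2
  v4 (boolean): 2
  v5 (boolean): 2
  v6 (integer in [0..5]): 6
Product = 4 * 6 * 2 * 2 * 2 * 6 = 1152

1152


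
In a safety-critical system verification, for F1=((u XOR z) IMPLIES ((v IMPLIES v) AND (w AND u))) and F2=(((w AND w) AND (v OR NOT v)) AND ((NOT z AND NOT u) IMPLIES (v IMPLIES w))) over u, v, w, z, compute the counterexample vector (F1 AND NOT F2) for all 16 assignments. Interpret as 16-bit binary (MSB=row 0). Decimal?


F1 = ((u XOR z) IMPLIES ((v IMPLIES v) AND (w AND u)))
F2 = (((w AND w) AND (v OR NOT v)) AND ((NOT z AND NOT u) IMPLIES (v IMPLIES w)))
Counterexample to F1=>F2 is where F1=1 and F2=0.
Evaluate each row (bits = u,v,w,z, MSB first):
  row 0 [0000]: F1=1 F2=0 -> F1&~F2 -> 1
  row 1 [0001]: F1=0 F2=0 -> F1&~F2 -> 0
  row 2 [0010]: F1=1 F2=1 -> F1&~F2 -> 0
  row 3 [0011]: F1=0 F2=1 -> F1&~F2 -> 0
  row 4 [0100]: F1=1 F2=0 -> F1&~F2 -> 1
  row 5 [0101]: F1=0 F2=0 -> F1&~F2 -> 0
  row 6 [0110]: F1=1 F2=1 -> F1&~F2 -> 0
  row 7 [0111]: F1=0 F2=1 -> F1&~F2 -> 0
  row 8 [1000]: F1=0 F2=0 -> F1&~F2 -> 0
  row 9 [1001]: F1=1 F2=0 -> F1&~F2 -> 1
  row 10 [1010]: F1=1 F2=1 -> F1&~F2 -> 0
  row 11 [1011]: F1=1 F2=1 -> F1&~F2 -> 0
  row 12 [1100]: F1=0 F2=0 -> F1&~F2 -> 0
  row 13 [1101]: F1=1 F2=0 -> F1&~F2 -> 1
  row 14 [1110]: F1=1 F2=1 -> F1&~F2 -> 0
  row 15 [1111]: F1=1 F2=1 -> F1&~F2 -> 0
Full result column, 4 rows per line (u,v fixed per line; w,z runs 00..11 left to right):
  rows 0-3 [u,v=00]: 1000  = hex 8
  rows 4-7 [u,v=01]: 1000  = hex 8
  rows 8-11 [u,v=10]: 0100  = hex 4
  rows 12-15 [u,v=11]: 0100  = hex 4
Counterexample vector (row 0 .. row 15) = 1000100001000100
Output column grouped in 4s = 1000 1000 0100 0100 = 0x8844
Convert to decimal digit by digit (value = value*16 + digit):
  8 -> 8
  8*16 + 8 = 136
  136*16 + 4 = 2180
  2180*16 + 4 = 34884
Decimal = 34884

34884


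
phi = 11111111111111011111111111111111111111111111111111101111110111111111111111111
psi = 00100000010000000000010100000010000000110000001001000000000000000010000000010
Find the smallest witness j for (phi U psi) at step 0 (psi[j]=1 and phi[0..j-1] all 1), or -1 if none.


(phi U psi) at 0: need smallest j with psi[j]=1 and phi[i]=1 for all i in [0,j).
Scan from step 0:
  step 0: phi=1, psi=0 -> continue
  step 1: phi=1, psi=0 -> continue
  step 2: psi=1 and phi held for [0,2) -> witness found
Witness step = 2

2


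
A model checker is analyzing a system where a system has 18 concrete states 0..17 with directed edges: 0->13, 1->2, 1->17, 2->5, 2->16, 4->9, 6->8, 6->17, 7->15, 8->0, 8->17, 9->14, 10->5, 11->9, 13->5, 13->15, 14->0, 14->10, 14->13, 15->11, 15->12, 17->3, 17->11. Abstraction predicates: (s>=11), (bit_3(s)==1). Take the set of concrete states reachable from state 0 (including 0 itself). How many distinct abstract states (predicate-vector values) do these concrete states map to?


BFS from 0:
Concrete reachable: {0, 5, 9, 10, 11, 12, 13, 14, 15}
Abstract via predicates (s>=11), (bit_3(s)==1):
  (0,0) <- {0, 5}
  (0,1) <- {9, 10}
  (1,1) <- {11, 12, 13, 14, 15}
Distinct abstract states = 3

3


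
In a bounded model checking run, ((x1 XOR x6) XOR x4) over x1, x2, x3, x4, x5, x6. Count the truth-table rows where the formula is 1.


Formula: ((x1 XOR x6) XOR x4) over 6 vars (64 rows)
Evaluate each row (x1, x2, x3, x4, x5, x6 as bits, MSB first):
  row 0 [000000]: ((0 XOR 0) XOR 0) -> 0
  row 1 [000001]: ((0 XOR 1) XOR 0) -> 1
  row 2 [000010]: ((0 XOR 0) XOR 0) -> 0
  row 3 [000011]: ((0 XOR 1) XOR 0) -> 1
  row 4 [000100]: ((0 XOR 0) XOR 1) -> 1
  (every remaining row is evaluated the same way; all 64 results are listed next)
Full result column, 8 rows per line (x1,x2,x3 fixed per line; x4,x5,x6 runs 000..111 left to right):
  rows 0-7 [x1,x2,x3=000]: 01011010  (ones: 4)
  rows 8-15 [x1,x2,x3=001]: 01011010  (ones: 4)
  rows 16-23 [x1,x2,x3=010]: 01011010  (ones: 4)
  rows 24-31 [x1,x2,x3=011]: 01011010  (ones: 4)
  rows 32-39 [x1,x2,x3=100]: 10100101  (ones: 4)
  rows 40-47 [x1,x2,x3=101]: 10100101  (ones: 4)
  rows 48-55 [x1,x2,x3=110]: 10100101  (ones: 4)
  rows 56-63 [x1,x2,x3=111]: 10100101  (ones: 4)
Count of 1-rows = 4+4+4+4+4+4+4+4 = 32

32


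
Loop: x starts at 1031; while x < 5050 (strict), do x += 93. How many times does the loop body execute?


Step 1: x goes from 1031 toward 5050 by 93; the body runs while x<5050, so iterations = ceil((bound-start)/step)
Step 2: Distance=4019
Step 3: ceil(4019/93)=44

44


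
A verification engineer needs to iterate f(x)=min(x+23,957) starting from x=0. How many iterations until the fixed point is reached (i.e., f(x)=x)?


Step 1: x=0, cap=957, increment=23
Step 2: x grows by 23 each step until capped at 957; fixed point is x=957
Step 3: iterations = ceil(957/23) = 42

42


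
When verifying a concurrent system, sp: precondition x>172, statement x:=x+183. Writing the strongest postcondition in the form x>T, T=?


Formula: sp(P, x:=E) = exists old_x. (x = E[old_x/x]) AND P[old_x/x] (old_x is the value of x before the assignment; eliminate old_x by solving x = E[old_x/x] for old_x)
Step 1: Precondition P: x>172, i.e. old_x > 172
Step 2: Assignment gives x = old_x + 183, so old_x = x - 183
Step 3: Substitute into P: x - 183 > 172
Step 4: Simplify: x > 172+183 = 355

355


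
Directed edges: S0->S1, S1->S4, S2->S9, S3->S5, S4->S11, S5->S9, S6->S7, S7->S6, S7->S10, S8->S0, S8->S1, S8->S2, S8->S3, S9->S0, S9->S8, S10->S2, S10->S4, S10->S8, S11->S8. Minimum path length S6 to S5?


BFS layer-by-layer from S6:
  dist 0: {S6}
  dist 1: {S7}
  dist 2: {S10}
  dist 3: {S2, S4, S8}
  dist 4: {S0, S1, S3, S9, S11}
  dist 5: {S5}
  -> S5 reached at distance 5
Shortest path length = 5

5


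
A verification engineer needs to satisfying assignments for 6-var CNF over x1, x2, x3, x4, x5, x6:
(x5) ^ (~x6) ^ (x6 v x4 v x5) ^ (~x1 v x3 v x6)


CNF with 4 clauses over 6 vars (64 assignments).
An assignment satisfies CNF iff every clause has >=1 true literal.
Check each row (bits = x1,x2,x3,x4,x5,x6; clause T/F shown):
  row 0 [000000]: clauses=FTFT -> 0
  row 1 [000001]: clauses=FFTT -> 0
  row 2 [000010]: clauses=TTTT -> 1
  row 3 [000011]: clauses=TFTT -> 0
  row 4 [000100]: clauses=FTTT -> 0
  (every remaining row is evaluated the same way; all 64 results are listed next)
Full result column, 8 rows per line (x1,x2,x3 fixed per line; x4,x5,x6 runs 000..111 left to right):
  rows 0-7 [x1,x2,x3=000]: 00100010  (ones: 2)
  rows 8-15 [x1,x2,x3=001]: 00100010  (ones: 2)
  rows 16-23 [x1,x2,x3=010]: 00100010  (ones: 2)
  rows 24-31 [x1,x2,x3=011]: 00100010  (ones: 2)
  rows 32-39 [x1,x2,x3=100]: 00000000  (ones: 0)
  rows 40-47 [x1,x2,x3=101]: 00100010  (ones: 2)
  rows 48-55 [x1,x2,x3=110]: 00000000  (ones: 0)
  rows 56-63 [x1,x2,x3=111]: 00100010  (ones: 2)
Satisfying assignments = 2+2+2+2+0+2+0+2 = 12

12


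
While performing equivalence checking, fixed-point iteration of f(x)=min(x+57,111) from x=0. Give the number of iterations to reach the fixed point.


Step 1: x=0, cap=111, increment=57
Step 2: x grows by 57 each step until capped at 111; fixed point is x=111
Step 3: iterations = ceil(111/57) = 2

2


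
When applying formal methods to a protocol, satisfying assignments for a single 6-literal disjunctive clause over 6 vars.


Step 1: Total=2^6=64
Step 2: Unsat when all 6 false: 2^0=1
Step 3: Sat=64-1=63

63


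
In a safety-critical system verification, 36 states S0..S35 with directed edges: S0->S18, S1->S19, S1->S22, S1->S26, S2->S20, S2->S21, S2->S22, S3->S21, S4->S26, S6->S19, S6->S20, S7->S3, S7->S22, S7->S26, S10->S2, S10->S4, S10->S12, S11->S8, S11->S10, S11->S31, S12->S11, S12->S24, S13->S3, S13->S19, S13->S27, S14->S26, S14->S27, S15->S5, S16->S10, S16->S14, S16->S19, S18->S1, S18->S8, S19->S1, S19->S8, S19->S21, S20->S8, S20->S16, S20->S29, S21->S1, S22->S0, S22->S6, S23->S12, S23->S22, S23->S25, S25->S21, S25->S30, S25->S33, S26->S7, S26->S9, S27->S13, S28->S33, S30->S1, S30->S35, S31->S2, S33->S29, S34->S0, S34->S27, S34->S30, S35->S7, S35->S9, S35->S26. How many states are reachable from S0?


BFS from S0:
  layer 0: {S0}
  layer 1: {S18}
  layer 2: {S1, S8}
  layer 3: {S19, S22, S26}
  layer 4: {S6, S7, S9, S21}
  layer 5: {S3, S20}
  layer 6: {S16, S29}
  layer 7: {S10, S14}
  layer 8: {S2, S4, S12, S27}
  layer 9: {S11, S13, S24}
  layer 10: {S31}
Reachable set: {S0, S1, S2, S3, S4, S6, S7, S8, S9, S10, S11, S12, S13, S14, S16, S18, S19, S20, S21, S22, S24, S26, S27, S29, S31}
Count = 25

25


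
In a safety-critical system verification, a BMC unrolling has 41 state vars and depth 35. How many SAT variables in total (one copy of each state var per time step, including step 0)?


BMC unrolls to depth k, creating one copy of each state var for steps 0..k.
Step count = 35 + 1 = 36 (steps 0 through 35)
Vars per step = 41
Total = 41 * 36 = 1476

1476


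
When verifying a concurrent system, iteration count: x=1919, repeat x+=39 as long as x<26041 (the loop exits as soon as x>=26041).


Step 1: x goes from 1919 toward 26041 by 39; the body runs while x<26041, so iterations = ceil((bound-start)/step)
Step 2: Distance=24122
Step 3: ceil(24122/39)=619

619


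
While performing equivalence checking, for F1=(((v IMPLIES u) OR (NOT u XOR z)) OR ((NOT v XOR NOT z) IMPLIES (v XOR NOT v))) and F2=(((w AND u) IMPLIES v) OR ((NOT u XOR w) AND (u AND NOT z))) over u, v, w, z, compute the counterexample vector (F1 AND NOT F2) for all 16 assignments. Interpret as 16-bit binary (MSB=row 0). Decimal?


F1 = (((v IMPLIES u) OR (NOT u XOR z)) OR ((NOT v XOR NOT z) IMPLIES (v XOR NOT v)))
F2 = (((w AND u) IMPLIES v) OR ((NOT u XOR w) AND (u AND NOT z)))
Counterexample to F1=>F2 is where F1=1 and F2=0.
Evaluate each row (bits = u,v,w,z, MSB first):
  row 0 [0000]: F1=1 F2=1 -> F1&~F2 -> 0
  row 1 [0001]: F1=1 F2=1 -> F1&~F2 -> 0
  row 2 [0010]: F1=1 F2=1 -> F1&~F2 -> 0
  row 3 [0011]: F1=1 F2=1 -> F1&~F2 -> 0
  row 4 [0100]: F1=1 F2=1 -> F1&~F2 -> 0
  row 5 [0101]: F1=1 F2=1 -> F1&~F2 -> 0
  row 6 [0110]: F1=1 F2=1 -> F1&~F2 -> 0
  row 7 [0111]: F1=1 F2=1 -> F1&~F2 -> 0
  row 8 [1000]: F1=1 F2=1 -> F1&~F2 -> 0
  row 9 [1001]: F1=1 F2=1 -> F1&~F2 -> 0
  row 10 [1010]: F1=1 F2=1 -> F1&~F2 -> 0
  row 11 [1011]: F1=1 F2=0 -> F1&~F2 -> 1
  row 12 [1100]: F1=1 F2=1 -> F1&~F2 -> 0
  row 13 [1101]: F1=1 F2=1 -> F1&~F2 -> 0
  row 14 [1110]: F1=1 F2=1 -> F1&~F2 -> 0
  row 15 [1111]: F1=1 F2=1 -> F1&~F2 -> 0
Full result column, 4 rows per line (u,v fixed per line; w,z runs 00..11 left to right):
  rows 0-3 [u,v=00]: 0000  = hex 0
  rows 4-7 [u,v=01]: 0000  = hex 0
  rows 8-11 [u,v=10]: 0001  = hex 1
  rows 12-15 [u,v=11]: 0000  = hex 0
Counterexample vector (row 0 .. row 15) = 0000000000010000
Output column grouped in 4s = 0000 0000 0001 0000 = 0x0010
Convert to decimal digit by digit (value = value*16 + digit):
  0 -> 0
  0*16 + 0 = 0
  0*16 + 1 = 1
  1*16 + 0 = 16
Decimal = 16

16


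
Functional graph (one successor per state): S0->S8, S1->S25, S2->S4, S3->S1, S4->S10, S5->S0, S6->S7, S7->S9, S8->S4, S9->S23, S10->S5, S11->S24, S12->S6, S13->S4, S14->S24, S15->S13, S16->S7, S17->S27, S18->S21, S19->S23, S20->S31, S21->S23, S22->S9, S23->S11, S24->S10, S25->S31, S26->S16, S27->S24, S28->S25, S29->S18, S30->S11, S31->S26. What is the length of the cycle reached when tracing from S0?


Trace from S0 until a state repeats:
  S0 -> S8 -> S4 -> S10 -> S5 -> S0
S0 first seen at step 0, revisited at step 5.
Cycle length = 5 - 0 = 5

5


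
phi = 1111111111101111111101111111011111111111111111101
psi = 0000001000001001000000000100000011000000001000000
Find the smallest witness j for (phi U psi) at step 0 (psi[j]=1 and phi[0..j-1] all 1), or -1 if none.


(phi U psi) at 0: need smallest j with psi[j]=1 and phi[i]=1 for all i in [0,j).
Scan from step 0:
  step 0: phi=1, psi=0 -> continue
  step 1: phi=1, psi=0 -> continue
  step 2: phi=1, psi=0 -> continue
  step 3: phi=1, psi=0 -> continue
  step 6: psi=1 and phi held for [0,6) -> witness found
Witness step = 6

6


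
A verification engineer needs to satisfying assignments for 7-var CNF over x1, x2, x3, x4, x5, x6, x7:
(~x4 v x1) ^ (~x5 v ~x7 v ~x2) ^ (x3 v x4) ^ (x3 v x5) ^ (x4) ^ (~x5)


CNF with 6 clauses over 7 vars (128 assignments).
An assignment satisfies CNF iff every clause has >=1 true literal.
Check each row (bits = x1,x2,x3,x4,x5,x6,x7; clause T/F shown):
  row 0 [0000000]: clauses=TTFFFT -> 0
  row 1 [0000001]: clauses=TTFFFT -> 0
  row 2 [0000010]: clauses=TTFFFT -> 0
  row 3 [0000011]: clauses=TTFFFT -> 0
  row 4 [0000100]: clauses=TTFTFF -> 0
  (every remaining row is evaluated the same way; all 128 results are listed next)
Full result column, 8 rows per line (x1,x2,x3,x4 fixed per line; x5,x6,x7 runs 000..111 left to right):
  rows 0-7 [x1,x2,x3,x4=0000]: 00000000  (ones: 0)
  rows 8-15 [x1,x2,x3,x4=0001]: 00000000  (ones: 0)
  rows 16-23 [x1,x2,x3,x4=0010]: 00000000  (ones: 0)
  rows 24-31 [x1,x2,x3,x4=0011]: 00000000  (ones: 0)
  rows 32-39 [x1,x2,x3,x4=0100]: 00000000  (ones: 0)
  rows 40-47 [x1,x2,x3,x4=0101]: 00000000  (ones: 0)
  rows 48-55 [x1,x2,x3,x4=0110]: 00000000  (ones: 0)
  rows 56-63 [x1,x2,x3,x4=0111]: 00000000  (ones: 0)
  rows 64-71 [x1,x2,x3,x4=1000]: 00000000  (ones: 0)
  rows 72-79 [x1,x2,x3,x4=1001]: 00000000  (ones: 0)
  rows 80-87 [x1,x2,x3,x4=1010]: 00000000  (ones: 0)
  rows 88-95 [x1,x2,x3,x4=1011]: 11110000  (ones: 4)
  rows 96-103 [x1,x2,x3,x4=1100]: 00000000  (ones: 0)
  rows 104-111 [x1,x2,x3,x4=1101]: 00000000  (ones: 0)
  rows 112-119 [x1,x2,x3,x4=1110]: 00000000  (ones: 0)
  rows 120-127 [x1,x2,x3,x4=1111]: 11110000  (ones: 4)
Satisfying assignments = 0+0+0+0+0+0+0+0+0+0+0+4+0+0+0+4 = 8

8


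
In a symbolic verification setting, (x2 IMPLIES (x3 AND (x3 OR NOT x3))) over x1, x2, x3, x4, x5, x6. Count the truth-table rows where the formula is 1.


Formula: (x2 IMPLIES (x3 AND (x3 OR NOT x3))) over 6 vars (64 rows)
Evaluate each row (x1, x2, x3, x4, x5, x6 as bits, MSB first):
  row 0 [000000]: (0 IMPLIES (0 AND (0 OR NOT 0))) -> 1
  row 1 [000001]: (0 IMPLIES (0 AND (0 OR NOT 0))) -> 1
  row 2 [000010]: (0 IMPLIES (0 AND (0 OR NOT 0))) -> 1
  row 3 [000011]: (0 IMPLIES (0 AND (0 OR NOT 0))) -> 1
  row 4 [000100]: (0 IMPLIES (0 AND (0 OR NOT 0))) -> 1
  (every remaining row is evaluated the same way; all 64 results are listed next)
Full result column, 8 rows per line (x1,x2,x3 fixed per line; x4,x5,x6 runs 000..111 left to right):
  rows 0-7 [x1,x2,x3=000]: 11111111  (ones: 8)
  rows 8-15 [x1,x2,x3=001]: 11111111  (ones: 8)
  rows 16-23 [x1,x2,x3=010]: 00000000  (ones: 0)
  rows 24-31 [x1,x2,x3=011]: 11111111  (ones: 8)
  rows 32-39 [x1,x2,x3=100]: 11111111  (ones: 8)
  rows 40-47 [x1,x2,x3=101]: 11111111  (ones: 8)
  rows 48-55 [x1,x2,x3=110]: 00000000  (ones: 0)
  rows 56-63 [x1,x2,x3=111]: 11111111  (ones: 8)
Count of 1-rows = 8+8+0+8+8+8+0+8 = 48

48


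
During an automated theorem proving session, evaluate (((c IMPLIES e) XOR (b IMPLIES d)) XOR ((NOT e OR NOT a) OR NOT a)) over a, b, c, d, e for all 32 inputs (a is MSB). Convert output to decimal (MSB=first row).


Formula: (((c IMPLIES e) XOR (b IMPLIES d)) XOR ((NOT e OR NOT a) OR NOT a)) over a, b, c, d, e (32 rows)
Evaluate each row (bits = a,b,c,d,e, MSB first):
  row 0 [00000]: (((0 IMPLIES 0) XOR (0 IMPLIES 0)) XOR ((NOT 0 OR NOT 0) OR NOT 0)) -> 1
  row 1 [00001]: (((0 IMPLIES 1) XOR (0 IMPLIES 0)) XOR ((NOT 1 OR NOT 0) OR NOT 0)) -> 1
  row 2 [00010]: (((0 IMPLIES 0) XOR (0 IMPLIES 1)) XOR ((NOT 0 OR NOT 0) OR NOT 0)) -> 1
  row 3 [00011]: (((0 IMPLIES 1) XOR (0 IMPLIES 1)) XOR ((NOT 1 OR NOT 0) OR NOT 0)) -> 1
  row 4 [00100]: (((1 IMPLIES 0) XOR (0 IMPLIES 0)) XOR ((NOT 0 OR NOT 0) OR NOT 0)) -> 0
  row 5 [00101]: (((1 IMPLIES 1) XOR (0 IMPLIES 0)) XOR ((NOT 1 OR NOT 0) OR NOT 0)) -> 1
  row 6 [00110]: (((1 IMPLIES 0) XOR (0 IMPLIES 1)) XOR ((NOT 0 OR NOT 0) OR NOT 0)) -> 0
  row 7 [00111]: (((1 IMPLIES 1) XOR (0 IMPLIES 1)) XOR ((NOT 1 OR NOT 0) OR NOT 0)) -> 1
  row 8 [01000]: (((0 IMPLIES 0) XOR (1 IMPLIES 0)) XOR ((NOT 0 OR NOT 0) OR NOT 0)) -> 0
  row 9 [01001]: (((0 IMPLIES 1) XOR (1 IMPLIES 0)) XOR ((NOT 1 OR NOT 0) OR NOT 0)) -> 0
  row 10 [01010]: (((0 IMPLIES 0) XOR (1 IMPLIES 1)) XOR ((NOT 0 OR NOT 0) OR NOT 0)) -> 1
  row 11 [01011]: (((0 IMPLIES 1) XOR (1 IMPLIES 1)) XOR ((NOT 1 OR NOT 0) OR NOT 0)) -> 1
  row 12 [01100]: (((1 IMPLIES 0) XOR (1 IMPLIES 0)) XOR ((NOT 0 OR NOT 0) OR NOT 0)) -> 1
  row 13 [01101]: (((1 IMPLIES 1) XOR (1 IMPLIES 0)) XOR ((NOT 1 OR NOT 0) OR NOT 0)) -> 0
  row 14 [01110]: (((1 IMPLIES 0) XOR (1 IMPLIES 1)) XOR ((NOT 0 OR NOT 0) OR NOT 0)) -> 0
  row 15 [01111]: (((1 IMPLIES 1) XOR (1 IMPLIES 1)) XOR ((NOT 1 OR NOT 0) OR NOT 0)) -> 1
  row 16 [10000]: (((0 IMPLIES 0) XOR (0 IMPLIES 0)) XOR ((NOT 0 OR NOT 1) OR NOT 1)) -> 1
  row 17 [10001]: (((0 IMPLIES 1) XOR (0 IMPLIES 0)) XOR ((NOT 1 OR NOT 1) OR NOT 1)) -> 0
  row 18 [10010]: (((0 IMPLIES 0) XOR (0 IMPLIES 1)) XOR ((NOT 0 OR NOT 1) OR NOT 1)) -> 1
  row 19 [10011]: (((0 IMPLIES 1) XOR (0 IMPLIES 1)) XOR ((NOT 1 OR NOT 1) OR NOT 1)) -> 0
  row 20 [10100]: (((1 IMPLIES 0) XOR (0 IMPLIES 0)) XOR ((NOT 0 OR NOT 1) OR NOT 1)) -> 0
  row 21 [10101]: (((1 IMPLIES 1) XOR (0 IMPLIES 0)) XOR ((NOT 1 OR NOT 1) OR NOT 1)) -> 0
  row 22 [10110]: (((1 IMPLIES 0) XOR (0 IMPLIES 1)) XOR ((NOT 0 OR NOT 1) OR NOT 1)) -> 0
  row 23 [10111]: (((1 IMPLIES 1) XOR (0 IMPLIES 1)) XOR ((NOT 1 OR NOT 1) OR NOT 1)) -> 0
  row 24 [11000]: (((0 IMPLIES 0) XOR (1 IMPLIES 0)) XOR ((NOT 0 OR NOT 1) OR NOT 1)) -> 0
  row 25 [11001]: (((0 IMPLIES 1) XOR (1 IMPLIES 0)) XOR ((NOT 1 OR NOT 1) OR NOT 1)) -> 1
  row 26 [11010]: (((0 IMPLIES 0) XOR (1 IMPLIES 1)) XOR ((NOT 0 OR NOT 1) OR NOT 1)) -> 1
  row 27 [11011]: (((0 IMPLIES 1) XOR (1 IMPLIES 1)) XOR ((NOT 1 OR NOT 1) OR NOT 1)) -> 0
  row 28 [11100]: (((1 IMPLIES 0) XOR (1 IMPLIES 0)) XOR ((NOT 0 OR NOT 1) OR NOT 1)) -> 1
  row 29 [11101]: (((1 IMPLIES 1) XOR (1 IMPLIES 0)) XOR ((NOT 1 OR NOT 1) OR NOT 1)) -> 1
  row 30 [11110]: (((1 IMPLIES 0) XOR (1 IMPLIES 1)) XOR ((NOT 0 OR NOT 1) OR NOT 1)) -> 0
  row 31 [11111]: (((1 IMPLIES 1) XOR (1 IMPLIES 1)) XOR ((NOT 1 OR NOT 1) OR NOT 1)) -> 0
Full result column, 4 rows per line (a,b,c fixed per line; d,e runs 00..11 left to right):
  rows 0-3 [a,b,c=000]: 1111  = hex F
  rows 4-7 [a,b,c=001]: 0101  = hex 5
  rows 8-11 [a,b,c=010]: 0011  = hex 3
  rows 12-15 [a,b,c=011]: 1001  = hex 9
  rows 16-19 [a,b,c=100]: 1010  = hex A
  rows 20-23 [a,b,c=101]: 0000  = hex 0
  rows 24-27 [a,b,c=110]: 0110  = hex 6
  rows 28-31 [a,b,c=111]: 1100  = hex C
Output column (row 0 .. row 31) = 11110101001110011010000001101100
Output column grouped in 4s = 1111 0101 0011 1001 1010 0000 0110 1100 = 0xF539A06C
Convert to decimal digit by digit (value = value*16 + digit):
  F -> 15
  15*16 + 5 = 245
  245*16 + 3 = 3923
  3923*16 + 9 = 62777
  62777*16 + 10 (A) = 1004442
  1004442*16 + 0 = 16071072
  16071072*16 + 6 = 257137158
  257137158*16 + 12 (C) = 4114194540
Decimal = 4114194540

4114194540


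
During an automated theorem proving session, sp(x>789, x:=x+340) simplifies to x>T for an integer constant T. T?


Formula: sp(P, x:=E) = exists old_x. (x = E[old_x/x]) AND P[old_x/x] (old_x is the value of x before the assignment; eliminate old_x by solving x = E[old_x/x] for old_x)
Step 1: Precondition P: x>789, i.e. old_x > 789
Step 2: Assignment gives x = old_x + 340, so old_x = x - 340
Step 3: Substitute into P: x - 340 > 789
Step 4: Simplify: x > 789+340 = 1129

1129


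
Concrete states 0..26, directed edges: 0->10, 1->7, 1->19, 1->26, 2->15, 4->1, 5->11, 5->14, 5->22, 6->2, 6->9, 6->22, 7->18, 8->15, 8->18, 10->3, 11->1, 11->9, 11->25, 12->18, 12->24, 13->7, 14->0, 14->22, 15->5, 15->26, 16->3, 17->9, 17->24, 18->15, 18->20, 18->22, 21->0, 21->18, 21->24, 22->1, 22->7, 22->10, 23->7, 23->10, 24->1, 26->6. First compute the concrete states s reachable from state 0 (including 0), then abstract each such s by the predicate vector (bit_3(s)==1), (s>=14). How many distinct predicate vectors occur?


BFS from 0:
Concrete reachable: {0, 3, 10}
Abstract via predicates (bit_3(s)==1), (s>=14):
  (0,0) <- {0, 3}
  (1,0) <- {10}
Distinct abstract states = 2

2


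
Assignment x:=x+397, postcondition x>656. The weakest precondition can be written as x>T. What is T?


Formula: wp(x:=E, P) = P[E/x] (substitute E for x in postcondition)
Step 1: Postcondition: x>656
Step 2: Substitute x+397 for x: x+397>656
Step 3: Solve for x: x > 656-397 = 259

259


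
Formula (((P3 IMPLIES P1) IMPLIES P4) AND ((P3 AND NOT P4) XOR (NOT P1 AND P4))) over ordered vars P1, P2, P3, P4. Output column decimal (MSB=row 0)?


Formula: (((P3 IMPLIES P1) IMPLIES P4) AND ((P3 AND NOT P4) XOR (NOT P1 AND P4))) over P1, P2, P3, P4 (16 rows)
Evaluate each row (bits = P1,P2,P3,P4, MSB first):
  row 0 [0000]: (((0 IMPLIES 0) IMPLIES 0) AND ((0 AND NOT 0) XOR (NOT 0 AND 0))) -> 0
  row 1 [0001]: (((0 IMPLIES 0) IMPLIES 1) AND ((0 AND NOT 1) XOR (NOT 0 AND 1))) -> 1
  row 2 [0010]: (((1 IMPLIES 0) IMPLIES 0) AND ((1 AND NOT 0) XOR (NOT 0 AND 0))) -> 1
  row 3 [0011]: (((1 IMPLIES 0) IMPLIES 1) AND ((1 AND NOT 1) XOR (NOT 0 AND 1))) -> 1
  row 4 [0100]: (((0 IMPLIES 0) IMPLIES 0) AND ((0 AND NOT 0) XOR (NOT 0 AND 0))) -> 0
  row 5 [0101]: (((0 IMPLIES 0) IMPLIES 1) AND ((0 AND NOT 1) XOR (NOT 0 AND 1))) -> 1
  row 6 [0110]: (((1 IMPLIES 0) IMPLIES 0) AND ((1 AND NOT 0) XOR (NOT 0 AND 0))) -> 1
  row 7 [0111]: (((1 IMPLIES 0) IMPLIES 1) AND ((1 AND NOT 1) XOR (NOT 0 AND 1))) -> 1
  row 8 [1000]: (((0 IMPLIES 1) IMPLIES 0) AND ((0 AND NOT 0) XOR (NOT 1 AND 0))) -> 0
  row 9 [1001]: (((0 IMPLIES 1) IMPLIES 1) AND ((0 AND NOT 1) XOR (NOT 1 AND 1))) -> 0
  row 10 [1010]: (((1 IMPLIES 1) IMPLIES 0) AND ((1 AND NOT 0) XOR (NOT 1 AND 0))) -> 0
  row 11 [1011]: (((1 IMPLIES 1) IMPLIES 1) AND ((1 AND NOT 1) XOR (NOT 1 AND 1))) -> 0
  row 12 [1100]: (((0 IMPLIES 1) IMPLIES 0) AND ((0 AND NOT 0) XOR (NOT 1 AND 0))) -> 0
  row 13 [1101]: (((0 IMPLIES 1) IMPLIES 1) AND ((0 AND NOT 1) XOR (NOT 1 AND 1))) -> 0
  row 14 [1110]: (((1 IMPLIES 1) IMPLIES 0) AND ((1 AND NOT 0) XOR (NOT 1 AND 0))) -> 0
  row 15 [1111]: (((1 IMPLIES 1) IMPLIES 1) AND ((1 AND NOT 1) XOR (NOT 1 AND 1))) -> 0
Full result column, 4 rows per line (P1,P2 fixed per line; P3,P4 runs 00..11 left to right):
  rows 0-3 [P1,P2=00]: 0111  = hex 7
  rows 4-7 [P1,P2=01]: 0111  = hex 7
  rows 8-11 [P1,P2=10]: 0000  = hex 0
  rows 12-15 [P1,P2=11]: 0000  = hex 0
Output column (row 0 .. row 15) = 0111011100000000
Output column grouped in 4s = 0111 0111 0000 0000 = 0x7700
Convert to decimal digit by digit (value = value*16 + digit):
  7 -> 7
  7*16 + 7 = 119
  119*16 + 0 = 1904
  1904*16 + 0 = 30464
Decimal = 30464

30464
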